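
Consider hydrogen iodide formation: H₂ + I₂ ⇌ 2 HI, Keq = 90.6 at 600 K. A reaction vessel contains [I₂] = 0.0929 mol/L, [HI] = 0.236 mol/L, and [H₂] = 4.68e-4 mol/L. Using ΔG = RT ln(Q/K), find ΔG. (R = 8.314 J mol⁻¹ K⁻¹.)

Q = [HI]² / ([H₂]·[I₂]) = (0.236)² / ((4.68e-4)·(0.0929)) = 1280
ΔG = RT ln(Q/Keq) = (8.314 J mol⁻¹ K⁻¹)(600 K) × ln(1280/90.6)
   = (4.988 kJ/mol)(2.648) = 13.2 kJ/mol
ΔG > 0, so the forward reaction is non-spontaneous (proceeds in reverse).

ΔG = 13.2 kJ/mol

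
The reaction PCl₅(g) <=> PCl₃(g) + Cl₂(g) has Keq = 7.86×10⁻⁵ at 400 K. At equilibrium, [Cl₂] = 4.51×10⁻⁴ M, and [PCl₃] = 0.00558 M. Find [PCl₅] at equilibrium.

[PCl₅] = 0.0320 M

At equilibrium, Keq = [PCl₃]·[Cl₂] / [PCl₅] = 7.86×10⁻⁵.
(0.00558)·(4.51×10⁻⁴) / ([PCl₅]) = 7.86×10⁻⁵
[PCl₅] = 0.0320 M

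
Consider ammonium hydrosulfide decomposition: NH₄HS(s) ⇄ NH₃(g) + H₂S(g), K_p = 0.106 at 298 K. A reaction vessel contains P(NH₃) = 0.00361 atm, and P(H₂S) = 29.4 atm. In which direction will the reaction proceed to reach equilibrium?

(NH₄HS is a pure solid — omitted from Q_p.)
Q_p = P(NH₃)·P(H₂S) = (0.00361)·(29.4) = 0.106
Q_p = 0.106 = K_p, so the system is already at equilibrium.

neither direction; the system is at equilibrium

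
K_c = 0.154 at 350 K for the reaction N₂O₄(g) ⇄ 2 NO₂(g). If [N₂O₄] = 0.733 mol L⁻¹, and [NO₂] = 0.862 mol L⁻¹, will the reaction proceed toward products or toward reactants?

Q_c = [NO₂]² / [N₂O₄] = (0.862)² / (0.733) = 1.01
Q_c = 1.01 > K_c = 0.154, so the reverse reaction proceeds.

toward reactants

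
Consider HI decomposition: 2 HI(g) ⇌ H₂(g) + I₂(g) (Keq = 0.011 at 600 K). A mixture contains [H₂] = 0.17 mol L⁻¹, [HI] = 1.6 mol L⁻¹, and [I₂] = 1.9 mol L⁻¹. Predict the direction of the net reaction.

to the left

Q = [H₂]·[I₂] / [HI]² = (0.17)·(1.9) / (1.6)² = 0.13
Q = 0.13 > Keq = 0.011, so the reverse reaction proceeds.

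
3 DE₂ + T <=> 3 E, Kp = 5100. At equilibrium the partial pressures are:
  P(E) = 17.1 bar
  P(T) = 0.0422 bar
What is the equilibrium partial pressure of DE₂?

At equilibrium, Kp = P(E)³ / (P(DE₂)³·P(T)) = 5100.
(17.1)³ / ((P(DE₂))³·(0.0422)) = 5100
P(DE₂)³ = 23.2 ⇒ P(DE₂) = 2.85 bar

P(DE₂) = 2.85 bar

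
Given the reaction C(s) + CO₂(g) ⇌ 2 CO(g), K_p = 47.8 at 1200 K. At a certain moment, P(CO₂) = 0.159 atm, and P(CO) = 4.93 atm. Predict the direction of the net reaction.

(C is a pure solid — omitted from Q_p.)
Q_p = P(CO)² / P(CO₂) = (4.93)² / (0.159) = 153
Q_p = 153 > K_p = 47.8, so the reverse reaction proceeds.

toward reactants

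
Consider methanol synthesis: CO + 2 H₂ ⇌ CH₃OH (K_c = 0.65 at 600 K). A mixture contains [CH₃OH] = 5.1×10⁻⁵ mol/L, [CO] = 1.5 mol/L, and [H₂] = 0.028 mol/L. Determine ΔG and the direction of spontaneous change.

Q_c = [CH₃OH] / ([CO]·[H₂]²) = (5.1×10⁻⁵) / ((1.5)·(0.028)²) = 0.0434
ΔG = RT ln(Q_c/K_c) = (8.314 J mol⁻¹ K⁻¹)(600 K) × ln(0.0434/0.65)
   = (4.988 kJ/mol)(-2.707) = -13.5 kJ/mol
ΔG < 0, so the forward reaction is spontaneous (proceeds forward).

ΔG = -13.5 kJ/mol; the forward reaction is spontaneous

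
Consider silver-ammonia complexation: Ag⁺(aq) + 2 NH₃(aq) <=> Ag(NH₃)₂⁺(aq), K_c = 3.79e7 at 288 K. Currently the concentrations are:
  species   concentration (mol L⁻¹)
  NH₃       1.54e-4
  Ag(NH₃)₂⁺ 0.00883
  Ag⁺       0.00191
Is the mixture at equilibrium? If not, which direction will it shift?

Q_c = [Ag(NH₃)₂⁺] / ([Ag⁺]·[NH₃]²) = (0.00883) / ((0.00191)·(1.54e-4)²) = 1.95e8
Q_c = 1.95e8 > K_c = 3.79e7: net reverse reaction.

no; Q > K, reaction proceeds in reverse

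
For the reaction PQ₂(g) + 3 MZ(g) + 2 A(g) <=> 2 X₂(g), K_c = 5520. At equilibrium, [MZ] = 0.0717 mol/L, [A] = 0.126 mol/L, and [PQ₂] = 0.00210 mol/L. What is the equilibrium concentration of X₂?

At equilibrium, K_c = [X₂]² / ([PQ₂]·[MZ]³·[A]²) = 5520.
([X₂])² / ((0.00210)·(0.0717)³·(0.126)²) = 5520
[X₂]² = 6.78e-5 ⇒ [X₂] = 0.00824 mol/L

[X₂] = 0.00824 mol/L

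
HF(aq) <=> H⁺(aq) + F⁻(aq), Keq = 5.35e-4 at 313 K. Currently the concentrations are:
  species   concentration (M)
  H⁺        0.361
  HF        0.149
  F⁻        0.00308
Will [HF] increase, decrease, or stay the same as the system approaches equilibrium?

Q = [H⁺]·[F⁻] / [HF] = (0.361)·(0.00308) / (0.149) = 0.00746
Q = 0.00746 > Keq = 5.35e-4: net reverse reaction.
HF is a reactant, so it increases.

increase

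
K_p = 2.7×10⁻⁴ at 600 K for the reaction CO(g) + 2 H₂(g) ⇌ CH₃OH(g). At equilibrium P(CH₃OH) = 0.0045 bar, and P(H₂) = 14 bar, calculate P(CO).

At equilibrium, K_p = P(CH₃OH) / (P(CO)·P(H₂)²) = 2.7×10⁻⁴.
(0.0045) / ((P(CO))·(14)²) = 2.7×10⁻⁴
P(CO) = 0.0850 = 0.085 bar

P(CO) = 0.085 bar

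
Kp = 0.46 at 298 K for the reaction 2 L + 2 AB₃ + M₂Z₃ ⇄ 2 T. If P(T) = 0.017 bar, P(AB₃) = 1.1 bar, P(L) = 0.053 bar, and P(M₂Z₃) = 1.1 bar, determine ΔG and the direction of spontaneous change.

Qp = P(T)² / (P(L)²·P(AB₃)²·P(M₂Z₃)) = (0.017)² / ((0.053)²·(1.1)²·(1.1)) = 0.0773
ΔG = RT ln(Qp/Kp) = (8.314 J mol⁻¹ K⁻¹)(298 K) × ln(0.0773/0.46)
   = (2.478 kJ/mol)(-1.784) = -4.42 kJ/mol
ΔG < 0, so the forward reaction is spontaneous (proceeds forward).

ΔG = -4.42 kJ/mol; the forward reaction is spontaneous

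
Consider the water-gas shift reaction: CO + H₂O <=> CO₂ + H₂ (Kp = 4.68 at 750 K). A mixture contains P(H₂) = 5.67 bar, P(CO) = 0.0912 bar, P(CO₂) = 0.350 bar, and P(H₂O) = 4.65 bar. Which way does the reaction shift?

no net change (already at equilibrium)

Qp = P(CO₂)·P(H₂) / (P(CO)·P(H₂O)) = (0.350)·(5.67) / ((0.0912)·(4.65)) = 4.68
Qp = 4.68 = Kp, so the system is already at equilibrium.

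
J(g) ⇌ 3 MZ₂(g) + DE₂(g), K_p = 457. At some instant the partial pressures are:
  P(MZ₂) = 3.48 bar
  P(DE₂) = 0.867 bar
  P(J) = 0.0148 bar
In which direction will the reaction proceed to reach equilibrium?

reverse (toward reactants)

Q_p = P(MZ₂)³·P(DE₂) / P(J) = (3.48)³·(0.867) / (0.0148) = 2470
Q_p = 2470 > K_p = 457, so the reverse reaction proceeds.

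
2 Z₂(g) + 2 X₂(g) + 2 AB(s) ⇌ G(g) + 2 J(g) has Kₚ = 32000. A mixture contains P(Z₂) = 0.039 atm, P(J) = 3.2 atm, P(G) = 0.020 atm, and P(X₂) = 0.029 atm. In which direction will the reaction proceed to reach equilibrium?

(AB is a pure solid — omitted from Qₚ.)
Qₚ = P(G)·P(J)² / (P(Z₂)²·P(X₂)²) = (0.020)·(3.2)² / ((0.039)²·(0.029)²) = 1.6×10⁵
Qₚ = 1.6×10⁵ > Kₚ = 32000, so the reverse reaction proceeds.

toward reactants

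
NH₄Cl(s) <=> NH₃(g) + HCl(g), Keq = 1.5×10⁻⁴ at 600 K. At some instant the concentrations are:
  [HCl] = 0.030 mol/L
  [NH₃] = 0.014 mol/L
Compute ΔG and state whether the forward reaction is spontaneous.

ΔG = 5.14 kJ/mol; the forward reaction is non-spontaneous

(NH₄Cl is a pure solid — omitted from Q.)
Q = [NH₃]·[HCl] = (0.014)·(0.030) = 4.20×10⁻⁴
ΔG = RT ln(Q/Keq) = (8.314 J mol⁻¹ K⁻¹)(600 K) × ln(4.20×10⁻⁴/1.5×10⁻⁴)
   = (4.988 kJ/mol)(1.030) = 5.14 kJ/mol
ΔG > 0, so the forward reaction is non-spontaneous (proceeds in reverse).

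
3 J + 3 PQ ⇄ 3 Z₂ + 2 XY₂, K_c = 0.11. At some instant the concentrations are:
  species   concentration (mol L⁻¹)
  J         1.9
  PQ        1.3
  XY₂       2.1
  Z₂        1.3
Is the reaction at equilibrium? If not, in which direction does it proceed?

Q_c = [Z₂]³·[XY₂]² / ([J]³·[PQ]³) = (1.3)³·(2.1)² / ((1.9)³·(1.3)³) = 0.64
Q_c = 0.64 > K_c = 0.11, so the reverse reaction proceeds.

toward reactants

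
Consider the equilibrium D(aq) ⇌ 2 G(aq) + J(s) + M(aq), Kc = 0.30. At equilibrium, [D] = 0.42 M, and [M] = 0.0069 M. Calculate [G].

[G] = 4.3 M

(J is a pure solid — omitted from Kc.)
At equilibrium, Kc = [G]²·[M] / [D] = 0.30.
([G])²·(0.0069) / (0.42) = 0.30
[G]² = 18.3 ⇒ [G] = 4.3 M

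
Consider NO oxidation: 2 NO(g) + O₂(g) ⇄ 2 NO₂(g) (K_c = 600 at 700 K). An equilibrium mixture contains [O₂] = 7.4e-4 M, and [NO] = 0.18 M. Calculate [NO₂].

[NO₂] = 0.12 M

At equilibrium, K_c = [NO₂]² / ([NO]²·[O₂]) = 600.
([NO₂])² / ((0.18)²·(7.4e-4)) = 600
[NO₂]² = 0.0144 ⇒ [NO₂] = 0.12 M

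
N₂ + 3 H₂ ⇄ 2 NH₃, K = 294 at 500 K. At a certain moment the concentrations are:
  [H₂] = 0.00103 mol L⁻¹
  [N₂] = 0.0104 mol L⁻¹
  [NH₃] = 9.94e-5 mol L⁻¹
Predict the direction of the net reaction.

Q = [NH₃]² / ([N₂]·[H₂]³) = (9.94e-5)² / ((0.0104)·(0.00103)³) = 869
Q = 869 > K = 294, so the reverse reaction proceeds.

reverse (toward reactants)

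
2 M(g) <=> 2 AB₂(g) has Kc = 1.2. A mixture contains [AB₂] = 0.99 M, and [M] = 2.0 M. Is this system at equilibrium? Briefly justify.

Qc = [AB₂]² / [M]² = (0.99)² / (2.0)² = 0.25
Qc = 0.25 < Kc = 1.2: net forward reaction.

no; Q < K, reaction proceeds forward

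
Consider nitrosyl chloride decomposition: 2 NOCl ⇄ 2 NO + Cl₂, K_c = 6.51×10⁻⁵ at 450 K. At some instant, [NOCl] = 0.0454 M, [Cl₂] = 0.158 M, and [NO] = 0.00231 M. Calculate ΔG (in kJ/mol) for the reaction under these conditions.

ΔG = 6.88 kJ/mol

Q_c = [NO]²·[Cl₂] / [NOCl]² = (0.00231)²·(0.158) / (0.0454)² = 4.09×10⁻⁴
ΔG = RT ln(Q_c/K_c) = (8.314 J mol⁻¹ K⁻¹)(450 K) × ln(4.09×10⁻⁴/6.51×10⁻⁵)
   = (3.741 kJ/mol)(1.838) = 6.88 kJ/mol
ΔG > 0, so the forward reaction is non-spontaneous (proceeds in reverse).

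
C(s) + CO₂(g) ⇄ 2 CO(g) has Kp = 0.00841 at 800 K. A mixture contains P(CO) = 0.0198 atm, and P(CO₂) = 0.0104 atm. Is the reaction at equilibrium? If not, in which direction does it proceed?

toward reactants

(C is a pure solid — omitted from Qp.)
Qp = P(CO)² / P(CO₂) = (0.0198)² / (0.0104) = 0.0377
Qp = 0.0377 > Kp = 0.00841, so the reverse reaction proceeds.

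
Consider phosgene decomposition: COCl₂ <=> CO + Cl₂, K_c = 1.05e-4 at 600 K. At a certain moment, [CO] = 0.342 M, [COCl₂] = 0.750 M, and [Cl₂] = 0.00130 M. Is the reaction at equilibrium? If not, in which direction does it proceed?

to the left

Q_c = [CO]·[Cl₂] / [COCl₂] = (0.342)·(0.00130) / (0.750) = 5.93e-4
Q_c = 5.93e-4 > K_c = 1.05e-4, so the reverse reaction proceeds.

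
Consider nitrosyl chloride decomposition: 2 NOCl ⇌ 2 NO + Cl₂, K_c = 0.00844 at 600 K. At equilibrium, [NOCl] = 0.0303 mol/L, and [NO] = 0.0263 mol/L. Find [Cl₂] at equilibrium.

[Cl₂] = 0.0112 mol/L

At equilibrium, K_c = [NO]²·[Cl₂] / [NOCl]² = 0.00844.
(0.0263)²·([Cl₂]) / (0.0303)² = 0.00844
[Cl₂] = 0.0112 mol/L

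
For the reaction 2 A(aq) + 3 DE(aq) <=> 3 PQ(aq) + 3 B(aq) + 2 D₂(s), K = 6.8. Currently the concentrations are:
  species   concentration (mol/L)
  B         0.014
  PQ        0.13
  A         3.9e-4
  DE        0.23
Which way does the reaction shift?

(D₂ is a pure solid — omitted from Q.)
Q = [PQ]³·[B]³ / ([A]²·[DE]³) = (0.13)³·(0.014)³ / ((3.9e-4)²·(0.23)³) = 3.3
Q = 3.3 < K = 6.8, so the forward reaction proceeds.

to the right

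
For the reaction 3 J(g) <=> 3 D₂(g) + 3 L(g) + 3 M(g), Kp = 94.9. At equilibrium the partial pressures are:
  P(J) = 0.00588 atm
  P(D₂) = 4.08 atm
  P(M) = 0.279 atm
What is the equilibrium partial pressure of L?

At equilibrium, Kp = P(D₂)³·P(L)³·P(M)³ / P(J)³ = 94.9.
(4.08)³·(P(L))³·(0.279)³ / (0.00588)³ = 94.9
P(L)³ = 1.31×10⁻⁵ ⇒ P(L) = 0.0236 atm

P(L) = 0.0236 atm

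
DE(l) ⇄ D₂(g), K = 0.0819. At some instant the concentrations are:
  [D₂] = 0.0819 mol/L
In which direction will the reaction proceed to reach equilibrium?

(DE is a pure liquid — omitted from Q.)
Q = [D₂] = 0.0819
Q = 0.0819 = K, so the system is already at equilibrium.

neither direction; the system is at equilibrium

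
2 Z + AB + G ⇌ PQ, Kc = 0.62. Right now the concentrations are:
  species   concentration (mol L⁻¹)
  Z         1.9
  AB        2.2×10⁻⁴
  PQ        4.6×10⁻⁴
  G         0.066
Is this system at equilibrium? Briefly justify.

no; Q > K, reaction proceeds in reverse

Qc = [PQ] / ([Z]²·[AB]·[G]) = (4.6×10⁻⁴) / ((1.9)²·(2.2×10⁻⁴)·(0.066)) = 8.8
Qc = 8.8 > Kc = 0.62: net reverse reaction.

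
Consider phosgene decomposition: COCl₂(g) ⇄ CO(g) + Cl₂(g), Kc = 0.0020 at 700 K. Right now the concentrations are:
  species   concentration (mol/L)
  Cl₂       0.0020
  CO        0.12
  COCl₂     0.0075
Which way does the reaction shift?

Qc = [CO]·[Cl₂] / [COCl₂] = (0.12)·(0.0020) / (0.0075) = 0.032
Qc = 0.032 > Kc = 0.0020, so the reverse reaction proceeds.

reverse (toward reactants)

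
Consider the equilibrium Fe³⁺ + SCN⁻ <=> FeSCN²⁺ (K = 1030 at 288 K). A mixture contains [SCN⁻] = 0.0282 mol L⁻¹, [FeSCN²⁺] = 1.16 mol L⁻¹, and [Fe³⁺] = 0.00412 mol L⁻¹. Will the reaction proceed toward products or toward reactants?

to the left

Q = [FeSCN²⁺] / ([Fe³⁺]·[SCN⁻]) = (1.16) / ((0.00412)·(0.0282)) = 9980
Q = 9980 > K = 1030, so the reverse reaction proceeds.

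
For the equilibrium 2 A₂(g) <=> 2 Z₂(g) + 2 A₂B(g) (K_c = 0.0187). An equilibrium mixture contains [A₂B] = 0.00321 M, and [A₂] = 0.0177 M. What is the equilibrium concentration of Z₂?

[Z₂] = 0.754 M

At equilibrium, K_c = [Z₂]²·[A₂B]² / [A₂]² = 0.0187.
([Z₂])²·(0.00321)² / (0.0177)² = 0.0187
[Z₂]² = 0.569 ⇒ [Z₂] = 0.754 M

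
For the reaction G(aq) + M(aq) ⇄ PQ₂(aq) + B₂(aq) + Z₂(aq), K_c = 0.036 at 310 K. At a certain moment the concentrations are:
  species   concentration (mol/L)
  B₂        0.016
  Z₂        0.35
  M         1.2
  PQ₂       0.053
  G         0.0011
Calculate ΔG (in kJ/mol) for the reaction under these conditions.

ΔG = 4.72 kJ/mol

Q_c = [PQ₂]·[B₂]·[Z₂] / ([G]·[M]) = (0.053)·(0.016)·(0.35) / ((0.0011)·(1.2)) = 0.225
ΔG = RT ln(Q_c/K_c) = (8.314 J mol⁻¹ K⁻¹)(310 K) × ln(0.225/0.036)
   = (2.577 kJ/mol)(1.833) = 4.72 kJ/mol
ΔG > 0, so the forward reaction is non-spontaneous (proceeds in reverse).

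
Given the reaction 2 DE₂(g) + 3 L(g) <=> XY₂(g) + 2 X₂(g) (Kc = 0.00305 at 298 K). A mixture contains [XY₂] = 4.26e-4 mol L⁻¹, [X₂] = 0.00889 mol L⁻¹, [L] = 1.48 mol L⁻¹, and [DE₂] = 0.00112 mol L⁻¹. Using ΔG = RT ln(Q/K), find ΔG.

ΔG = 2.47 kJ/mol

Qc = [XY₂]·[X₂]² / ([DE₂]²·[L]³) = (4.26e-4)·(0.00889)² / ((0.00112)²·(1.48)³) = 0.00828
ΔG = RT ln(Qc/Kc) = (8.314 J mol⁻¹ K⁻¹)(298 K) × ln(0.00828/0.00305)
   = (2.478 kJ/mol)(0.9987) = 2.47 kJ/mol
ΔG > 0, so the forward reaction is non-spontaneous (proceeds in reverse).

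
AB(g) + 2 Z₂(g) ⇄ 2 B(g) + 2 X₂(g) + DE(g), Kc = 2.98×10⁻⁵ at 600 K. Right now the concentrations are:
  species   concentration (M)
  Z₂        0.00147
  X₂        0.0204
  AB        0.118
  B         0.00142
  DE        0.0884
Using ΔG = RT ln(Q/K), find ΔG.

ΔG = 11.4 kJ/mol

Qc = [B]²·[X₂]²·[DE] / ([AB]·[Z₂]²) = (0.00142)²·(0.0204)²·(0.0884) / ((0.118)·(0.00147)²) = 2.91×10⁻⁴
ΔG = RT ln(Qc/Kc) = (8.314 J mol⁻¹ K⁻¹)(600 K) × ln(2.91×10⁻⁴/2.98×10⁻⁵)
   = (4.988 kJ/mol)(2.279) = 11.4 kJ/mol
ΔG > 0, so the forward reaction is non-spontaneous (proceeds in reverse).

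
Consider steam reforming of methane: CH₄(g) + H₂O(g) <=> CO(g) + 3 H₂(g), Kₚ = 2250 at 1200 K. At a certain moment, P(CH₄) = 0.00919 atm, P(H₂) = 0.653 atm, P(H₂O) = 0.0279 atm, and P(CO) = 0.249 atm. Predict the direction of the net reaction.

forward (toward products)

Qₚ = P(CO)·P(H₂)³ / (P(CH₄)·P(H₂O)) = (0.249)·(0.653)³ / ((0.00919)·(0.0279)) = 270
Qₚ = 270 < Kₚ = 2250, so the forward reaction proceeds.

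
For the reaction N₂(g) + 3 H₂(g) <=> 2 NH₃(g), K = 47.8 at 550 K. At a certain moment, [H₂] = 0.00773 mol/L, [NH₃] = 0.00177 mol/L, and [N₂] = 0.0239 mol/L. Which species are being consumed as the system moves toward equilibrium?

NH₃ (products)

Q = [NH₃]² / ([N₂]·[H₂]³) = (0.00177)² / ((0.0239)·(0.00773)³) = 284
Q = 284 > K = 47.8: net reverse reaction.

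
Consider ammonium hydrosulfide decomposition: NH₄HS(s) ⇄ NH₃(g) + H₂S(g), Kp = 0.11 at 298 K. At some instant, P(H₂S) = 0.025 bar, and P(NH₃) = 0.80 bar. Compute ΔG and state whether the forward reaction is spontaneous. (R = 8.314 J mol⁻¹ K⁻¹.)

ΔG = -4.22 kJ/mol; the forward reaction is spontaneous

(NH₄HS is a pure solid — omitted from Qp.)
Qp = P(NH₃)·P(H₂S) = (0.80)·(0.025) = 0.0200
ΔG = RT ln(Qp/Kp) = (8.314 J mol⁻¹ K⁻¹)(298 K) × ln(0.0200/0.11)
   = (2.478 kJ/mol)(-1.705) = -4.22 kJ/mol
ΔG < 0, so the forward reaction is spontaneous (proceeds forward).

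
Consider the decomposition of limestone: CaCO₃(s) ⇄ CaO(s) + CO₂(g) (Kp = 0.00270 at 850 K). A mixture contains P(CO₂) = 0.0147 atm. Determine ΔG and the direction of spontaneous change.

ΔG = 12.0 kJ/mol; the forward reaction is non-spontaneous

(CaCO₃, CaO are pure solids — omitted from Qp.)
Qp = P(CO₂) = 0.0147
ΔG = RT ln(Qp/Kp) = (8.314 J mol⁻¹ K⁻¹)(850 K) × ln(0.0147/0.00270)
   = (7.067 kJ/mol)(1.695) = 12.0 kJ/mol
ΔG > 0, so the forward reaction is non-spontaneous (proceeds in reverse).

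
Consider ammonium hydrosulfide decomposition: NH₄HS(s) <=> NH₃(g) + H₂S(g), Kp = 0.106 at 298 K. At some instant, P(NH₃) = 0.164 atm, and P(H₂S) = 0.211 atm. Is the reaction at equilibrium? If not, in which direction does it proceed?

(NH₄HS is a pure solid — omitted from Qp.)
Qp = P(NH₃)·P(H₂S) = (0.164)·(0.211) = 0.0346
Qp = 0.0346 < Kp = 0.106, so the forward reaction proceeds.

to the right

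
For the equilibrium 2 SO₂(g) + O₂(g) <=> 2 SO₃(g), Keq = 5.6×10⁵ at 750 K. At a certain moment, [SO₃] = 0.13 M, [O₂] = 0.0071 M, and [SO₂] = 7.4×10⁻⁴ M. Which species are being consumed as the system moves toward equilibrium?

Q = [SO₃]² / ([SO₂]²·[O₂]) = (0.13)² / ((7.4×10⁻⁴)²·(0.0071)) = 4.3×10⁶
Q = 4.3×10⁶ > Keq = 5.6×10⁵: net reverse reaction.

SO₃ (products)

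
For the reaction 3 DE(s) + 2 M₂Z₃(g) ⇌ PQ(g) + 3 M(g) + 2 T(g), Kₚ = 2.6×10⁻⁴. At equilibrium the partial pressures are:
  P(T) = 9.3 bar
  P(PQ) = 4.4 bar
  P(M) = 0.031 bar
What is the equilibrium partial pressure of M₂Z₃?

(DE is a pure solid — omitted from Kₚ.)
At equilibrium, Kₚ = P(PQ)·P(M)³·P(T)² / P(M₂Z₃)² = 2.6×10⁻⁴.
(4.4)·(0.031)³·(9.3)² / (P(M₂Z₃))² = 2.6×10⁻⁴
P(M₂Z₃)² = 43.6 ⇒ P(M₂Z₃) = 6.6 bar

P(M₂Z₃) = 6.6 bar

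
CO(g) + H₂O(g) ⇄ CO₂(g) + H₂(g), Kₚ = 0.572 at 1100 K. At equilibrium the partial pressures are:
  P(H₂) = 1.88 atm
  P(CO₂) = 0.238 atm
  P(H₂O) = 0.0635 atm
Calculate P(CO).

At equilibrium, Kₚ = P(CO₂)·P(H₂) / (P(CO)·P(H₂O)) = 0.572.
(0.238)·(1.88) / ((P(CO))·(0.0635)) = 0.572
P(CO) = 12.3 atm

P(CO) = 12.3 atm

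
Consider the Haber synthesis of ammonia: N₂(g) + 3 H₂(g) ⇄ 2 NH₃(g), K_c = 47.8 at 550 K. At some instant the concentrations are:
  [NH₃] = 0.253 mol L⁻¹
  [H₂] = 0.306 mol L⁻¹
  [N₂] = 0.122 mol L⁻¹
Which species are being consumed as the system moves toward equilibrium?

Q_c = [NH₃]² / ([N₂]·[H₂]³) = (0.253)² / ((0.122)·(0.306)³) = 18.3
Q_c = 18.3 < K_c = 47.8: net forward reaction.

N₂, H₂ (reactants)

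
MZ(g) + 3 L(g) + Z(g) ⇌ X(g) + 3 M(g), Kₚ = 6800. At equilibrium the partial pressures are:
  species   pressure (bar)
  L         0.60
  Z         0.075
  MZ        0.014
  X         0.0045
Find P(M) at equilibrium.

At equilibrium, Kₚ = P(X)·P(M)³ / (P(MZ)·P(L)³·P(Z)) = 6800.
(0.0045)·(P(M))³ / ((0.014)·(0.60)³·(0.075)) = 6800
P(M)³ = 343 ⇒ P(M) = 7.0 bar

P(M) = 7.0 bar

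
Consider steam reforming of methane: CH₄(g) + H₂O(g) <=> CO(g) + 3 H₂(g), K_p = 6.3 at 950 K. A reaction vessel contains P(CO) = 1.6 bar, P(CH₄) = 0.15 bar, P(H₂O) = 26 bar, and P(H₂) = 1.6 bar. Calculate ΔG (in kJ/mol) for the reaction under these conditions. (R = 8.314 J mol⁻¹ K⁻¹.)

Q_p = P(CO)·P(H₂)³ / (P(CH₄)·P(H₂O)) = (1.6)·(1.6)³ / ((0.15)·(26)) = 1.68
ΔG = RT ln(Q_p/K_p) = (8.314 J mol⁻¹ K⁻¹)(950 K) × ln(1.68/6.3)
   = (7.898 kJ/mol)(-1.322) = -10.4 kJ/mol
ΔG < 0, so the forward reaction is spontaneous (proceeds forward).

ΔG = -10.4 kJ/mol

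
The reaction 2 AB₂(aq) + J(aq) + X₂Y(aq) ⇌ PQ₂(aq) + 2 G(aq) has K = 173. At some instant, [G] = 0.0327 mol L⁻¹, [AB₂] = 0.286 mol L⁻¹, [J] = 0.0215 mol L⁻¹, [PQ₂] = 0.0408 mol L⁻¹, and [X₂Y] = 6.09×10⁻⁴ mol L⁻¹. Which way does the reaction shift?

Q = [PQ₂]·[G]² / ([AB₂]²·[J]·[X₂Y]) = (0.0408)·(0.0327)² / ((0.286)²·(0.0215)·(6.09×10⁻⁴)) = 40.7
Q = 40.7 < K = 173, so the forward reaction proceeds.

in the forward direction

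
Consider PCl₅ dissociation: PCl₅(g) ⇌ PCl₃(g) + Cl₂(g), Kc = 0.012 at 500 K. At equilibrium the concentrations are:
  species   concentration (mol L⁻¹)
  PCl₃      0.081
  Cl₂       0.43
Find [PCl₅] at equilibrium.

At equilibrium, Kc = [PCl₃]·[Cl₂] / [PCl₅] = 0.012.
(0.081)·(0.43) / ([PCl₅]) = 0.012
[PCl₅] = 2.90 = 2.9 mol L⁻¹

[PCl₅] = 2.9 mol L⁻¹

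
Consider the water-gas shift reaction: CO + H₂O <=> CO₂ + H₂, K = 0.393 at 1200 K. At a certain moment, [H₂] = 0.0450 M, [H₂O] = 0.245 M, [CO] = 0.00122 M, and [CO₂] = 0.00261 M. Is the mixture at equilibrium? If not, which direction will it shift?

yes, at equilibrium

Q = [CO₂]·[H₂] / ([CO]·[H₂O]) = (0.00261)·(0.0450) / ((0.00122)·(0.245)) = 0.393
Q = 0.393 = K; the system is at equilibrium.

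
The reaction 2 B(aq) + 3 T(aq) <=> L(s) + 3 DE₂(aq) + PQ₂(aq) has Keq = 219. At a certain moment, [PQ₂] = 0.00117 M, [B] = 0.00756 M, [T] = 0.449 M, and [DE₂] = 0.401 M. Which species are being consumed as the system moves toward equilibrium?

(L is a pure solid — omitted from Q.)
Q = [DE₂]³·[PQ₂] / ([B]²·[T]³) = (0.401)³·(0.00117) / ((0.00756)²·(0.449)³) = 14.6
Q = 14.6 < Keq = 219: net forward reaction.

B, T (reactants)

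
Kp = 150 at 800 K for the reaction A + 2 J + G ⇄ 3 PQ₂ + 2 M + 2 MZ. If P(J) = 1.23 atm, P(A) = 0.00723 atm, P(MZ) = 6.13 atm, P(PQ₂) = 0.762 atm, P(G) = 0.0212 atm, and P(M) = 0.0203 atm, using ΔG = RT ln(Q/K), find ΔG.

ΔG = -10.8 kJ/mol

Qp = P(PQ₂)³·P(M)²·P(MZ)² / (P(A)·P(J)²·P(G)) = (0.762)³·(0.0203)²·(6.13)² / ((0.00723)·(1.23)²·(0.0212)) = 29.5
ΔG = RT ln(Qp/Kp) = (8.314 J mol⁻¹ K⁻¹)(800 K) × ln(29.5/150)
   = (6.651 kJ/mol)(-1.626) = -10.8 kJ/mol
ΔG < 0, so the forward reaction is spontaneous (proceeds forward).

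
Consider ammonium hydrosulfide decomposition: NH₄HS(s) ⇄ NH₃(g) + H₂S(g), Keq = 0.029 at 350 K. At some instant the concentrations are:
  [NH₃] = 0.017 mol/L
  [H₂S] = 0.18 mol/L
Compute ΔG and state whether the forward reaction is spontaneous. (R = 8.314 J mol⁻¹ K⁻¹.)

(NH₄HS is a pure solid — omitted from Q.)
Q = [NH₃]·[H₂S] = (0.017)·(0.18) = 0.00306
ΔG = RT ln(Q/Keq) = (8.314 J mol⁻¹ K⁻¹)(350 K) × ln(0.00306/0.029)
   = (2.910 kJ/mol)(-2.249) = -6.54 kJ/mol
ΔG < 0, so the forward reaction is spontaneous (proceeds forward).

ΔG = -6.54 kJ/mol; the forward reaction is spontaneous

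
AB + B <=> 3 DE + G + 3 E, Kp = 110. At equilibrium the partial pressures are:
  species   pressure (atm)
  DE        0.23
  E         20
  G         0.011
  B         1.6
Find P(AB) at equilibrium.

P(AB) = 0.0061 atm

At equilibrium, Kp = P(DE)³·P(G)·P(E)³ / (P(AB)·P(B)) = 110.
(0.23)³·(0.011)·(20)³ / ((P(AB))·(1.6)) = 110
P(AB) = 0.00608 = 0.0061 atm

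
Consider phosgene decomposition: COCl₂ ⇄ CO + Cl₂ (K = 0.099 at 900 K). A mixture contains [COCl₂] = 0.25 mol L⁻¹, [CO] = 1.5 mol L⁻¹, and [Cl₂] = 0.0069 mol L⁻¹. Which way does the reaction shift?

to the right

Q = [CO]·[Cl₂] / [COCl₂] = (1.5)·(0.0069) / (0.25) = 0.041
Q = 0.041 < K = 0.099, so the forward reaction proceeds.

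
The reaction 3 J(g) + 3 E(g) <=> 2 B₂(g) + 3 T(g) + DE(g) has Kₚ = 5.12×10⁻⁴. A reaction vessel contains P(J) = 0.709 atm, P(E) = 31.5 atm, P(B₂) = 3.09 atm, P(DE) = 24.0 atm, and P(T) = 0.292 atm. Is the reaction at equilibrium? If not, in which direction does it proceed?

neither direction; the system is at equilibrium

Qₚ = P(B₂)²·P(T)³·P(DE) / (P(J)³·P(E)³) = (3.09)²·(0.292)³·(24.0) / ((0.709)³·(31.5)³) = 5.12×10⁻⁴
Qₚ = 5.12×10⁻⁴ = Kₚ, so the system is already at equilibrium.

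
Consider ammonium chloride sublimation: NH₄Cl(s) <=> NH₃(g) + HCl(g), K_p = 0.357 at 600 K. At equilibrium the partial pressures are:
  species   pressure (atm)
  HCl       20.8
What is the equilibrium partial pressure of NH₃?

(NH₄Cl is a pure solid — omitted from K_p.)
At equilibrium, K_p = P(NH₃)·P(HCl) = 0.357.
(P(NH₃))·(20.8) = 0.357
P(NH₃) = 0.0172 atm

P(NH₃) = 0.0172 atm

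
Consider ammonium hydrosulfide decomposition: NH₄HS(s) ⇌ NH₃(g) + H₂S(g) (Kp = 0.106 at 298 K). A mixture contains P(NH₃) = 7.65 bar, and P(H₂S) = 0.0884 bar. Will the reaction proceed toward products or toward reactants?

(NH₄HS is a pure solid — omitted from Qp.)
Qp = P(NH₃)·P(H₂S) = (7.65)·(0.0884) = 0.676
Qp = 0.676 > Kp = 0.106, so the reverse reaction proceeds.

to the left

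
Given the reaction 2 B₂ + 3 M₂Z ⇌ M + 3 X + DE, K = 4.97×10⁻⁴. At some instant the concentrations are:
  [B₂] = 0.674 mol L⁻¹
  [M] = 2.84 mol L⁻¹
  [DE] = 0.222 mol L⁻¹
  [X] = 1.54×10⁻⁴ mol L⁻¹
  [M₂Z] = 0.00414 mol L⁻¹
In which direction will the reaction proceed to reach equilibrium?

to the right

Q = [M]·[X]³·[DE] / ([B₂]²·[M₂Z]³) = (2.84)·(1.54×10⁻⁴)³·(0.222) / ((0.674)²·(0.00414)³) = 7.14×10⁻⁵
Q = 7.14×10⁻⁵ < K = 4.97×10⁻⁴, so the forward reaction proceeds.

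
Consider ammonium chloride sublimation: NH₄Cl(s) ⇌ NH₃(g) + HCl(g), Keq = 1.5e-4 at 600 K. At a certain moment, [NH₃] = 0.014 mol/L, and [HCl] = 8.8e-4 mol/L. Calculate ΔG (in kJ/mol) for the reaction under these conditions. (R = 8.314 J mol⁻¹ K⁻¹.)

(NH₄Cl is a pure solid — omitted from Q.)
Q = [NH₃]·[HCl] = (0.014)·(8.8e-4) = 1.23e-5
ΔG = RT ln(Q/Keq) = (8.314 J mol⁻¹ K⁻¹)(600 K) × ln(1.23e-5/1.5e-4)
   = (4.988 kJ/mol)(-2.501) = -12.5 kJ/mol
ΔG < 0, so the forward reaction is spontaneous (proceeds forward).

ΔG = -12.5 kJ/mol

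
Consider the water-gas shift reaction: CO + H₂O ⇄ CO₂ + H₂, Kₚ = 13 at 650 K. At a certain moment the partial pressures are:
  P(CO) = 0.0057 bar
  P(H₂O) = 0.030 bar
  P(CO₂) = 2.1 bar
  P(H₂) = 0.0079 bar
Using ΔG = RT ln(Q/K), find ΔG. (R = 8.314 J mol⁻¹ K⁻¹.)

ΔG = 10.9 kJ/mol

Qₚ = P(CO₂)·P(H₂) / (P(CO)·P(H₂O)) = (2.1)·(0.0079) / ((0.0057)·(0.030)) = 97.0
ΔG = RT ln(Qₚ/Kₚ) = (8.314 J mol⁻¹ K⁻¹)(650 K) × ln(97.0/13)
   = (5.404 kJ/mol)(2.010) = 10.9 kJ/mol
ΔG > 0, so the forward reaction is non-spontaneous (proceeds in reverse).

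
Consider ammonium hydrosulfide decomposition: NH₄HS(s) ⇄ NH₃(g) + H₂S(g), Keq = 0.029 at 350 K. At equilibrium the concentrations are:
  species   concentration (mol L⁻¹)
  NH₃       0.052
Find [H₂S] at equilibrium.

(NH₄HS is a pure solid — omitted from Keq.)
At equilibrium, Keq = [NH₃]·[H₂S] = 0.029.
(0.052)·([H₂S]) = 0.029
[H₂S] = 0.558 = 0.56 mol L⁻¹

[H₂S] = 0.56 mol L⁻¹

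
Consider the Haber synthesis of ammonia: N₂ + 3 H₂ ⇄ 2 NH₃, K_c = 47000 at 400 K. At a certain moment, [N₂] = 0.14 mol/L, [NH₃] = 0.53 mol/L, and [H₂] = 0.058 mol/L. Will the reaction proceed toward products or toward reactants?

forward (toward products)

Q_c = [NH₃]² / ([N₂]·[H₂]³) = (0.53)² / ((0.14)·(0.058)³) = 10000
Q_c = 10000 < K_c = 47000, so the forward reaction proceeds.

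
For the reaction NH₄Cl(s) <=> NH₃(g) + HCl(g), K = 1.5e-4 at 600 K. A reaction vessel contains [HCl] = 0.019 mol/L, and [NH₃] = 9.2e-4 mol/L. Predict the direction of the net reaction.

(NH₄Cl is a pure solid — omitted from Q.)
Q = [NH₃]·[HCl] = (9.2e-4)·(0.019) = 1.7e-5
Q = 1.7e-5 < K = 1.5e-4, so the forward reaction proceeds.

to the right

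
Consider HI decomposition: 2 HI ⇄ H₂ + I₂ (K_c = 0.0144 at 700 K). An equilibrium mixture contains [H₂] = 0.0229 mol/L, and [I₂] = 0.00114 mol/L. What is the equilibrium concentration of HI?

[HI] = 0.0426 mol/L

At equilibrium, K_c = [H₂]·[I₂] / [HI]² = 0.0144.
(0.0229)·(0.00114) / ([HI])² = 0.0144
[HI]² = 0.00181 ⇒ [HI] = 0.0426 mol/L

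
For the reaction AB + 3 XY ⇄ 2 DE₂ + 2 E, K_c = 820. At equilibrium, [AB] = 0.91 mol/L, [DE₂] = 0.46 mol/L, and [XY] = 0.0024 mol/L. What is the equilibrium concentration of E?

[E] = 0.0070 mol/L

At equilibrium, K_c = [DE₂]²·[E]² / ([AB]·[XY]³) = 820.
(0.46)²·([E])² / ((0.91)·(0.0024)³) = 820
[E]² = 4.87×10⁻⁵ ⇒ [E] = 0.0070 mol/L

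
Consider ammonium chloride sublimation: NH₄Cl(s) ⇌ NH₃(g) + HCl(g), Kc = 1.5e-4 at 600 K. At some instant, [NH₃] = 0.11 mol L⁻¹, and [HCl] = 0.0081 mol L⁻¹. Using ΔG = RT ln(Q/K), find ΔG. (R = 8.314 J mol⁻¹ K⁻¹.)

(NH₄Cl is a pure solid — omitted from Qc.)
Qc = [NH₃]·[HCl] = (0.11)·(0.0081) = 8.91e-4
ΔG = RT ln(Qc/Kc) = (8.314 J mol⁻¹ K⁻¹)(600 K) × ln(8.91e-4/1.5e-4)
   = (4.988 kJ/mol)(1.782) = 8.89 kJ/mol
ΔG > 0, so the forward reaction is non-spontaneous (proceeds in reverse).

ΔG = 8.89 kJ/mol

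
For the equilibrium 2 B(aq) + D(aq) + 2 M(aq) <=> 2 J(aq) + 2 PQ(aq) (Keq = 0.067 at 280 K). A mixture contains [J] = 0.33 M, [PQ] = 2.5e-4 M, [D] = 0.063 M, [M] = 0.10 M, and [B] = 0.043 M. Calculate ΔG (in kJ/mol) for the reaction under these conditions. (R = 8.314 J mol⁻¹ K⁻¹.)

ΔG = -5.68 kJ/mol

Q = [J]²·[PQ]² / ([B]²·[D]·[M]²) = (0.33)²·(2.5e-4)² / ((0.043)²·(0.063)·(0.10)²) = 0.00584
ΔG = RT ln(Q/Keq) = (8.314 J mol⁻¹ K⁻¹)(280 K) × ln(0.00584/0.067)
   = (2.328 kJ/mol)(-2.440) = -5.68 kJ/mol
ΔG < 0, so the forward reaction is spontaneous (proceeds forward).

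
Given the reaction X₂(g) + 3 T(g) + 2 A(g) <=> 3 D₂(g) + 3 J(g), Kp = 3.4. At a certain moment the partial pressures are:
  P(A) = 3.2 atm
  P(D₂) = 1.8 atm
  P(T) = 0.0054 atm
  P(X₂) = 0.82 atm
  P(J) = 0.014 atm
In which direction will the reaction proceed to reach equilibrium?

Qp = P(D₂)³·P(J)³ / (P(X₂)·P(T)³·P(A)²) = (1.8)³·(0.014)³ / ((0.82)·(0.0054)³·(3.2)²) = 12
Qp = 12 > Kp = 3.4, so the reverse reaction proceeds.

to the left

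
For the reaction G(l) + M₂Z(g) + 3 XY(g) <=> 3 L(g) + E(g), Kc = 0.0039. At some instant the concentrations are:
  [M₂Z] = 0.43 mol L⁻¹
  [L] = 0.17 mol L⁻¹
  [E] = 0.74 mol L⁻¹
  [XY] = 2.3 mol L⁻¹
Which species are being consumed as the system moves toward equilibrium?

G, M₂Z, XY (reactants)

(G is a pure liquid — omitted from Qc.)
Qc = [L]³·[E] / ([M₂Z]·[XY]³) = (0.17)³·(0.74) / ((0.43)·(2.3)³) = 6.9×10⁻⁴
Qc = 6.9×10⁻⁴ < Kc = 0.0039: net forward reaction.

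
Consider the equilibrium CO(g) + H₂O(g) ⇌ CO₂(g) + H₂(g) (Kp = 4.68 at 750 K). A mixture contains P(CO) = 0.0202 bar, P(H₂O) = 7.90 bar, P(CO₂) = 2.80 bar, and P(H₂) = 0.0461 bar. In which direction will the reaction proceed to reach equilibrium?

Qp = P(CO₂)·P(H₂) / (P(CO)·P(H₂O)) = (2.80)·(0.0461) / ((0.0202)·(7.90)) = 0.809
Qp = 0.809 < Kp = 4.68, so the forward reaction proceeds.

toward products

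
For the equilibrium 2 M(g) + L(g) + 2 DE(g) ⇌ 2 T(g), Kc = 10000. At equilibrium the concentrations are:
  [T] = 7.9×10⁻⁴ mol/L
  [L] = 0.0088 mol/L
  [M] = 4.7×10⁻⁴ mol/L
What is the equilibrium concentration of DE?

At equilibrium, Kc = [T]² / ([M]²·[L]·[DE]²) = 10000.
(7.9×10⁻⁴)² / ((4.7×10⁻⁴)²·(0.0088)·([DE])²) = 10000
[DE]² = 0.0321 ⇒ [DE] = 0.18 mol/L

[DE] = 0.18 mol/L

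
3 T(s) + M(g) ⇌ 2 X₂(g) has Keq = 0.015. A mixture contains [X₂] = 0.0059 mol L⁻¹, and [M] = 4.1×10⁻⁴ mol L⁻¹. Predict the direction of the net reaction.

in the reverse direction

(T is a pure solid — omitted from Q.)
Q = [X₂]² / [M] = (0.0059)² / (4.1×10⁻⁴) = 0.085
Q = 0.085 > Keq = 0.015, so the reverse reaction proceeds.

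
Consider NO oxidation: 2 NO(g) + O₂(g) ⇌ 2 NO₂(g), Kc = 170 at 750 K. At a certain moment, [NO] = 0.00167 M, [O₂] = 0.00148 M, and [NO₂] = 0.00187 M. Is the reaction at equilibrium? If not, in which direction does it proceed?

Qc = [NO₂]² / ([NO]²·[O₂]) = (0.00187)² / ((0.00167)²·(0.00148)) = 847
Qc = 847 > Kc = 170, so the reverse reaction proceeds.

to the left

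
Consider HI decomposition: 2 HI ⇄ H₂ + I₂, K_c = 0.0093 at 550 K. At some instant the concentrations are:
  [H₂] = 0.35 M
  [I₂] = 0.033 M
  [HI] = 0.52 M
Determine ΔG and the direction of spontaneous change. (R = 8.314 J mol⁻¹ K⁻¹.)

ΔG = 6.97 kJ/mol; the forward reaction is non-spontaneous

Q_c = [H₂]·[I₂] / [HI]² = (0.35)·(0.033) / (0.52)² = 0.0427
ΔG = RT ln(Q_c/K_c) = (8.314 J mol⁻¹ K⁻¹)(550 K) × ln(0.0427/0.0093)
   = (4.573 kJ/mol)(1.524) = 6.97 kJ/mol
ΔG > 0, so the forward reaction is non-spontaneous (proceeds in reverse).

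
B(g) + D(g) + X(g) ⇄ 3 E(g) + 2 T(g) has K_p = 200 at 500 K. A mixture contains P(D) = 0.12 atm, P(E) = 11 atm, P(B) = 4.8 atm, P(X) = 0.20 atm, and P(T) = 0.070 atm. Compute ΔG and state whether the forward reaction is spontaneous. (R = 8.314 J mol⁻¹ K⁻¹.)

ΔG = -5.25 kJ/mol; the forward reaction is spontaneous

Q_p = P(E)³·P(T)² / (P(B)·P(D)·P(X)) = (11)³·(0.070)² / ((4.8)·(0.12)·(0.20)) = 56.6
ΔG = RT ln(Q_p/K_p) = (8.314 J mol⁻¹ K⁻¹)(500 K) × ln(56.6/200)
   = (4.157 kJ/mol)(-1.262) = -5.25 kJ/mol
ΔG < 0, so the forward reaction is spontaneous (proceeds forward).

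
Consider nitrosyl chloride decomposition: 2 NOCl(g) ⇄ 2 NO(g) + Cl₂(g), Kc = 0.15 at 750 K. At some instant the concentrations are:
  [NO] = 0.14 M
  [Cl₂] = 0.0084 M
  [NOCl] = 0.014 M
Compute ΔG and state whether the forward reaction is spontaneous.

ΔG = 10.7 kJ/mol; the forward reaction is non-spontaneous

Qc = [NO]²·[Cl₂] / [NOCl]² = (0.14)²·(0.0084) / (0.014)² = 0.840
ΔG = RT ln(Qc/Kc) = (8.314 J mol⁻¹ K⁻¹)(750 K) × ln(0.840/0.15)
   = (6.236 kJ/mol)(1.723) = 10.7 kJ/mol
ΔG > 0, so the forward reaction is non-spontaneous (proceeds in reverse).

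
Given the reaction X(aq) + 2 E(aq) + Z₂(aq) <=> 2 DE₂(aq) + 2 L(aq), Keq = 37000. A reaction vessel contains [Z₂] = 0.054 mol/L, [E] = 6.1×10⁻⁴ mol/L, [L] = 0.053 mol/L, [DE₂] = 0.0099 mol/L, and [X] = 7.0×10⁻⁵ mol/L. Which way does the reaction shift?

toward reactants

Q = [DE₂]²·[L]² / ([X]·[E]²·[Z₂]) = (0.0099)²·(0.053)² / ((7.0×10⁻⁵)·(6.1×10⁻⁴)²·(0.054)) = 2.0×10⁵
Q = 2.0×10⁵ > Keq = 37000, so the reverse reaction proceeds.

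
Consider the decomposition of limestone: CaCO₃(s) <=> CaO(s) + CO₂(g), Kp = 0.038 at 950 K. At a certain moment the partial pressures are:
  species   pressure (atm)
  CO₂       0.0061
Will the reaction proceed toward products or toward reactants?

in the forward direction

(CaCO₃, CaO are pure solids — omitted from Qp.)
Qp = P(CO₂) = 0.0061
Qp = 0.0061 < Kp = 0.038, so the forward reaction proceeds.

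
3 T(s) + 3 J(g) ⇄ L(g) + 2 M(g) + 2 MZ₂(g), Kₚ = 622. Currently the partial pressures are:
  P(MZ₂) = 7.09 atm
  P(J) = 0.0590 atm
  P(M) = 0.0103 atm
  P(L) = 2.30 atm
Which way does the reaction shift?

to the right

(T is a pure solid — omitted from Qₚ.)
Qₚ = P(L)·P(M)²·P(MZ₂)² / P(J)³ = (2.30)·(0.0103)²·(7.09)² / (0.0590)³ = 59.7
Qₚ = 59.7 < Kₚ = 622, so the forward reaction proceeds.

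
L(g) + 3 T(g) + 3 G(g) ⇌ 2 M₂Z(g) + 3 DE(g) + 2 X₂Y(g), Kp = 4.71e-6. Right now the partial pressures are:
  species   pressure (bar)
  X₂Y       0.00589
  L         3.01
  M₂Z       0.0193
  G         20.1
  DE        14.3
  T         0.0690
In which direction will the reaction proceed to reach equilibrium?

neither direction; the system is at equilibrium

Qp = P(M₂Z)²·P(DE)³·P(X₂Y)² / (P(L)·P(T)³·P(G)³) = (0.0193)²·(14.3)³·(0.00589)² / ((3.01)·(0.0690)³·(20.1)³) = 4.71e-6
Qp = 4.71e-6 = Kp, so the system is already at equilibrium.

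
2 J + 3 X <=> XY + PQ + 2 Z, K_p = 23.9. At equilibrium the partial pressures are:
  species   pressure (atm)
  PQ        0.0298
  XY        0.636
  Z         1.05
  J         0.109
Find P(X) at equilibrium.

At equilibrium, K_p = P(XY)·P(PQ)·P(Z)² / (P(J)²·P(X)³) = 23.9.
(0.636)·(0.0298)·(1.05)² / ((0.109)²·(P(X))³) = 23.9
P(X)³ = 0.0736 ⇒ P(X) = 0.419 atm

P(X) = 0.419 atm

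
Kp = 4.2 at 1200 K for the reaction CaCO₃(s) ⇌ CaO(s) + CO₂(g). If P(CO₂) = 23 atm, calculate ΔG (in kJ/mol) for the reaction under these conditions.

(CaCO₃, CaO are pure solids — omitted from Qp.)
Qp = P(CO₂) = 23.0
ΔG = RT ln(Qp/Kp) = (8.314 J mol⁻¹ K⁻¹)(1200 K) × ln(23.0/4.2)
   = (9.977 kJ/mol)(1.700) = 17.0 kJ/mol
ΔG > 0, so the forward reaction is non-spontaneous (proceeds in reverse).

ΔG = 17.0 kJ/mol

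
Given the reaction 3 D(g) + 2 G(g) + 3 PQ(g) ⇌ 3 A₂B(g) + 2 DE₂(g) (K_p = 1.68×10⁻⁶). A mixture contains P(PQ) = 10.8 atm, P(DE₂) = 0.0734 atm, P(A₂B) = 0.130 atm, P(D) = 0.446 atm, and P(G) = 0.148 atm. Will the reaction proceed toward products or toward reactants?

to the left

Q_p = P(A₂B)³·P(DE₂)² / (P(D)³·P(G)²·P(PQ)³) = (0.130)³·(0.0734)² / ((0.446)³·(0.148)²·(10.8)³) = 4.84×10⁻⁶
Q_p = 4.84×10⁻⁶ > K_p = 1.68×10⁻⁶, so the reverse reaction proceeds.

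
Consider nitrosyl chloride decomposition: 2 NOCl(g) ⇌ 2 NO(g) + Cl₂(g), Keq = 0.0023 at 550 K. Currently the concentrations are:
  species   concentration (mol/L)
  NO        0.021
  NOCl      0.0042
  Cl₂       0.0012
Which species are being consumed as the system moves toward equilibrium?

Q = [NO]²·[Cl₂] / [NOCl]² = (0.021)²·(0.0012) / (0.0042)² = 0.030
Q = 0.030 > Keq = 0.0023: net reverse reaction.

NO, Cl₂ (products)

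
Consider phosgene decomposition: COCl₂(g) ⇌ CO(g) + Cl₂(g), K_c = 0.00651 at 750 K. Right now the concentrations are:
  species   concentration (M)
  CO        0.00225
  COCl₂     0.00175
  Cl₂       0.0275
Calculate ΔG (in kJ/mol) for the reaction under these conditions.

Q_c = [CO]·[Cl₂] / [COCl₂] = (0.00225)·(0.0275) / (0.00175) = 0.0354
ΔG = RT ln(Q_c/K_c) = (8.314 J mol⁻¹ K⁻¹)(750 K) × ln(0.0354/0.00651)
   = (6.236 kJ/mol)(1.693) = 10.6 kJ/mol
ΔG > 0, so the forward reaction is non-spontaneous (proceeds in reverse).

ΔG = 10.6 kJ/mol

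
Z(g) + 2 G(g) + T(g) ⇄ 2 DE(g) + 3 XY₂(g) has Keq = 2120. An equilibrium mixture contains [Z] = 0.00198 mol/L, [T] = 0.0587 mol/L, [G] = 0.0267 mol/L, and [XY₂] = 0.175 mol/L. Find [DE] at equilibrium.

[DE] = 0.181 mol/L

At equilibrium, Keq = [DE]²·[XY₂]³ / ([Z]·[G]²·[T]) = 2120.
([DE])²·(0.175)³ / ((0.00198)·(0.0267)²·(0.0587)) = 2120
[DE]² = 0.0328 ⇒ [DE] = 0.181 mol/L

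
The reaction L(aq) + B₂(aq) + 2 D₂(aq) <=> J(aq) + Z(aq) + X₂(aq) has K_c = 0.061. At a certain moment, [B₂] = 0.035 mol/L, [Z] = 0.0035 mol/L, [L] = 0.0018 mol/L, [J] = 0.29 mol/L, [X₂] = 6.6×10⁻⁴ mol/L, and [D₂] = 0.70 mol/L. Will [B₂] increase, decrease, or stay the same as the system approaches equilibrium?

decrease

Q_c = [J]·[Z]·[X₂] / ([L]·[B₂]·[D₂]²) = (0.29)·(0.0035)·(6.6×10⁻⁴) / ((0.0018)·(0.035)·(0.70)²) = 0.022
Q_c = 0.022 < K_c = 0.061: net forward reaction.
B₂ is a reactant, so it decreases.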